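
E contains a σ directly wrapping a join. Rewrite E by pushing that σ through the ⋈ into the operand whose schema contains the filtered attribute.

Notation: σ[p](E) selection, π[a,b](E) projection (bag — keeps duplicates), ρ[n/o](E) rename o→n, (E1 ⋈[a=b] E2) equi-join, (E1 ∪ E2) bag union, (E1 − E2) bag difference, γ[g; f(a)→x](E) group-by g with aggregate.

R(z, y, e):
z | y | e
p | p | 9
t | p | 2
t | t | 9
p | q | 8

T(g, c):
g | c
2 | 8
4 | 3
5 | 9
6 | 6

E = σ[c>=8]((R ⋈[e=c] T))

σ filters on c, owned by the right side.
E' = (R ⋈[e=c] σ[c>=8](T))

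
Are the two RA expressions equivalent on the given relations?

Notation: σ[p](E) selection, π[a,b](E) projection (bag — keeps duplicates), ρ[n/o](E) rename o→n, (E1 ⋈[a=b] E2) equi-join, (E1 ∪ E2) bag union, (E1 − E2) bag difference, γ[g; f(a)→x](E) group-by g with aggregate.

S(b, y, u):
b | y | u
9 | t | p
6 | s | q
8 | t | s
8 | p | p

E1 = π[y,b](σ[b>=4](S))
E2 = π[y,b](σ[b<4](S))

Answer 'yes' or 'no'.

E1 row counts bottom-up:
  S → 4
  σ[b>=4](S) → 4
  π[y,b](σ[b>=4](S)) → 4
E2 row counts bottom-up:
  S → 4
  σ[b<4](S) → 0
  π[y,b](σ[b<4](S)) → 0

E1 result:
y | b
p | 8
s | 6
t | 8
t | 9
E2 result:
y | b
(0 rows)
Witness: ('t', 8) appears 1× in E1 but 0× in E2.

no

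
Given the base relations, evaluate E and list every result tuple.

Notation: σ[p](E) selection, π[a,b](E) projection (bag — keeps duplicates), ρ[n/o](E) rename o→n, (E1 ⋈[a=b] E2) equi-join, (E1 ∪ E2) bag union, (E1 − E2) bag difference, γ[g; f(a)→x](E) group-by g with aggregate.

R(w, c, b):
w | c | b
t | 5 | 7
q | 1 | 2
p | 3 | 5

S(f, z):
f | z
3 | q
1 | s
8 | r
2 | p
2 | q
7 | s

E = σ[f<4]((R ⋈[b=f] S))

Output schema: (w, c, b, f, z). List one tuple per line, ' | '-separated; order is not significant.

Row counts bottom-up:
  R → 3
  S → 6
  (R ⋈[b=f] S) → 3
  σ[f<4]((R ⋈[b=f] S)) → 2

== RESULT ==
w | c | b | f | z
q | 1 | 2 | 2 | p
q | 1 | 2 | 2 | q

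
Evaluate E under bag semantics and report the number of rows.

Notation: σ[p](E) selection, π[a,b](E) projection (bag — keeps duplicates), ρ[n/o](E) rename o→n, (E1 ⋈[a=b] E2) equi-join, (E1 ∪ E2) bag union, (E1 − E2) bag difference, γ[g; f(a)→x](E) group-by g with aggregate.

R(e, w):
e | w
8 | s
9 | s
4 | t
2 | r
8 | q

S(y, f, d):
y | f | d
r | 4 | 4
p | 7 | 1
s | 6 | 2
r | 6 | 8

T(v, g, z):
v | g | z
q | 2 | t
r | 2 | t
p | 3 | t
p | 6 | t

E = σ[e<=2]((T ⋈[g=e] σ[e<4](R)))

Subexpression sizes:
  T → 4
  R → 5
  σ[e<4](R) → 1
  (T ⋈[g=e] σ[e<4](R)) → 2
  σ[e<=2]((T ⋈[g=e] σ[e<4](R))) → 2

|E| = 2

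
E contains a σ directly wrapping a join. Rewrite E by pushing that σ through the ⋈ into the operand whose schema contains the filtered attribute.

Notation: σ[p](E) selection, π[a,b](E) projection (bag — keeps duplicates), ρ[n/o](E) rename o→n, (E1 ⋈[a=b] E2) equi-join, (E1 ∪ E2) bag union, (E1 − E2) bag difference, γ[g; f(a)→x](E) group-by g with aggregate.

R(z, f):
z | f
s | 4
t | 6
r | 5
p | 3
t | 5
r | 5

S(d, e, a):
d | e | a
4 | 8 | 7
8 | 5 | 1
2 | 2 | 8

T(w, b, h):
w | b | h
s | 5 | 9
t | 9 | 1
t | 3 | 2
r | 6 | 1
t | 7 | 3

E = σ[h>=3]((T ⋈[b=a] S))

σ filters on h, owned by the left side.
E' = (σ[h>=3](T) ⋈[b=a] S)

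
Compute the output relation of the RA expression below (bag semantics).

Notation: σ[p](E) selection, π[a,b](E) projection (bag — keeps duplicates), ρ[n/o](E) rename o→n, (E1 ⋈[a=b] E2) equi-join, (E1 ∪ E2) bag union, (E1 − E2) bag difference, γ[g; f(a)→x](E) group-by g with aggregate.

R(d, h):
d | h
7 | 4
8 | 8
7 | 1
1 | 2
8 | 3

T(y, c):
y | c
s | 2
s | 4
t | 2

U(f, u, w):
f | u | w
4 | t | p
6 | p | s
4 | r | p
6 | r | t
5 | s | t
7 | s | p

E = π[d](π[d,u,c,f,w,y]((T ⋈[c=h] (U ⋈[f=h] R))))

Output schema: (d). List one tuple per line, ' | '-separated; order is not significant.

Subexpression sizes:
  T → 3
  U → 6
  R → 5
  (U ⋈[f=h] R) → 2
  (T ⋈[c=h] (U ⋈[f=h] R)) → 2
  π[d,u,c,f,w,y]((T ⋈[c=h] (U ⋈[f=h] R))) → 2
  π[d](π[d,u,c,f,w,y]((T ⋈[c=h] (U ⋈[f=h] R)))) → 2

== RESULT ==
d
7
7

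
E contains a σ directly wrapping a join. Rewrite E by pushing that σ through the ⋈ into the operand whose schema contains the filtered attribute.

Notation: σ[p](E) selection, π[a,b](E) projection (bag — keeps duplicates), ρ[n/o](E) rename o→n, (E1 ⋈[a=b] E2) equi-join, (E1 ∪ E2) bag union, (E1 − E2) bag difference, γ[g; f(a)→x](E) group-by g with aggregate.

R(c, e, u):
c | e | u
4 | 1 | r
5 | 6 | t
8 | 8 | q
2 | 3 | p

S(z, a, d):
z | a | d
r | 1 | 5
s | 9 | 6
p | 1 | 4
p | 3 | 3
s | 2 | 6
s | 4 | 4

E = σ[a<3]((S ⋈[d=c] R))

σ filters on a, owned by the left side.
E' = (σ[a<3](S) ⋈[d=c] R)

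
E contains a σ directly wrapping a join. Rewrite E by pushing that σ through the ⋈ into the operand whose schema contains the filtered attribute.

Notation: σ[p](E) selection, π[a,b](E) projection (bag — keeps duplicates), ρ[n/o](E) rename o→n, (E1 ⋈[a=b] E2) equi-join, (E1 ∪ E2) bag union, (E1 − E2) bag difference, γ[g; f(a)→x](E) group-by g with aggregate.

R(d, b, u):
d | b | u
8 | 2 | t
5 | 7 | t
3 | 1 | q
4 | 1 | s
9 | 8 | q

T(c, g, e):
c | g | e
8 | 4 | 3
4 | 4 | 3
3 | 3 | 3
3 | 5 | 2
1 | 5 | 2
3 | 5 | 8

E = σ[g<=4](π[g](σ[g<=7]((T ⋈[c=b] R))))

σ filters on g, owned by the left side.
E' = σ[g<=4](π[g]((σ[g<=7](T) ⋈[c=b] R)))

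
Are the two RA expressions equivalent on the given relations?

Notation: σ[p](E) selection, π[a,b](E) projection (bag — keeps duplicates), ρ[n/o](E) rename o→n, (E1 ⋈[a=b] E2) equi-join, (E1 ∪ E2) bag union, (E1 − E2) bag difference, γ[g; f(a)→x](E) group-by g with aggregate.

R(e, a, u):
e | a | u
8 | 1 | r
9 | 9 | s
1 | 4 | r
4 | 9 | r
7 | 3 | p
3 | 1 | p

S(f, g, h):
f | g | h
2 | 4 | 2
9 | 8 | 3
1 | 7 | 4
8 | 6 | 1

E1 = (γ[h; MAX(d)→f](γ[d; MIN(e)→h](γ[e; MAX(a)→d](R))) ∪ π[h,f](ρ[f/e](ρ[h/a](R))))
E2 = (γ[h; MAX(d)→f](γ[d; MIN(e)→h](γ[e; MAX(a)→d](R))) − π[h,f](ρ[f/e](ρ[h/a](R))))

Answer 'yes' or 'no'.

E1 stepwise |·|:
  R → 6
  γ[e; MAX(a)→d](R) → 6
  γ[d; MIN(e)→h](γ[e; MAX(a)→d](R)) → 4
  γ[h; MAX(d)→f](γ[d; MIN(e)→h](γ[e; MAX(a)→d](R))) → 4
  R → 6
  ρ[h/a](R) → 6
  ρ[f/e](ρ[h/a](R)) → 6
  π[h,f](ρ[f/e](ρ[h/a](R))) → 6
  (γ[h; MAX(d)→f](γ[d; MIN(e)→h](γ[e; MAX(a)→d](R))) ∪ π[h,f](ρ[f/e](ρ[h/a](R)))) → 10
E2 stepwise |·|:
  R → 6
  γ[e; MAX(a)→d](R) → 6
  γ[d; MIN(e)→h](γ[e; MAX(a)→d](R)) → 4
  γ[h; MAX(d)→f](γ[d; MIN(e)→h](γ[e; MAX(a)→d](R))) → 4
  R → 6
  ρ[h/a](R) → 6
  ρ[f/e](ρ[h/a](R)) → 6
  π[h,f](ρ[f/e](ρ[h/a](R))) → 6
  (γ[h; MAX(d)→f](γ[d; MIN(e)→h](γ[e; MAX(a)→d](R))) − π[h,f](ρ[f/e](ρ[h/a](R)))) → 4

E1 result:
h | f
1 | 3
1 | 4
1 | 8
3 | 1
3 | 7
4 | 1
4 | 9
7 | 3
9 | 4
9 | 9
E2 result:
h | f
1 | 4
3 | 1
4 | 9
7 | 3
Witness: (4, 1) appears 1× in E1 but 0× in E2.

no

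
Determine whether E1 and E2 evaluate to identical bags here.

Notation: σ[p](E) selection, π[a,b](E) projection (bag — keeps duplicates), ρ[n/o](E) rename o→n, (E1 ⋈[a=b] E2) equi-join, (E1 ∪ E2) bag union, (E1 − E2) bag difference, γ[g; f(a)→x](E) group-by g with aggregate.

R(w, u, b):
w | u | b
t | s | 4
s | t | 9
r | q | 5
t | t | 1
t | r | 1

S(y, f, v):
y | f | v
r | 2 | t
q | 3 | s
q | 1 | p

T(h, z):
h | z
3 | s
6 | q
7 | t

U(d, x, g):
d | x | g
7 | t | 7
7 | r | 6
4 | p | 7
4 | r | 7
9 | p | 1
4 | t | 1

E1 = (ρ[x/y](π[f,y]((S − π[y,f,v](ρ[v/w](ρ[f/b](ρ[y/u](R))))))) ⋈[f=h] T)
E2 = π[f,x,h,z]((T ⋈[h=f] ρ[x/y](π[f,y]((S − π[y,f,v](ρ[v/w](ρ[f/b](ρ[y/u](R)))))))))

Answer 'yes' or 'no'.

E1 row counts bottom-up:
  S → 3
  R → 5
  ρ[y/u](R) → 5
  ρ[f/b](ρ[y/u](R)) → 5
  ρ[v/w](ρ[f/b](ρ[y/u](R))) → 5
  π[y,f,v](ρ[v/w](ρ[f/b](ρ[y/u](R)))) → 5
  (S − π[y,f,v](ρ[v/w](ρ[f/b](ρ[y/u](R))))) → 3
  π[f,y]((S − π[y,f,v](ρ[v/w](ρ[f/b](ρ[y/u](R)))))) → 3
  ρ[x/y](π[f,y]((S − π[y,f,v](ρ[v/w](ρ[f/b](ρ[y/u](R))))))) → 3
  T → 3
  (ρ[x/y](π[f,y]((S − π[y,f,v](ρ[v/w](ρ[f/b](ρ[y/u](R))))))) ⋈[f=h] T) → 1
E2 row counts bottom-up:
  T → 3
  S → 3
  R → 5
  ρ[y/u](R) → 5
  ρ[f/b](ρ[y/u](R)) → 5
  ρ[v/w](ρ[f/b](ρ[y/u](R))) → 5
  π[y,f,v](ρ[v/w](ρ[f/b](ρ[y/u](R)))) → 5
  (S − π[y,f,v](ρ[v/w](ρ[f/b](ρ[y/u](R))))) → 3
  π[f,y]((S − π[y,f,v](ρ[v/w](ρ[f/b](ρ[y/u](R)))))) → 3
  ρ[x/y](π[f,y]((S − π[y,f,v](ρ[v/w](ρ[f/b](ρ[y/u](R))))))) → 3
  (T ⋈[h=f] ρ[x/y](π[f,y]((S − π[y,f,v](ρ[v/w](ρ[f/b](ρ[y/u](R)))))))) → 1
  π[f,x,h,z]((T ⋈[h=f] ρ[x/y](π[f,y]((S − π[y,f,v](ρ[v/w](ρ[f/b](ρ[y/u](R))))))))) → 1

E1 and E2 produce the same multiset:
f | x | h | z
3 | q | 3 | s

yes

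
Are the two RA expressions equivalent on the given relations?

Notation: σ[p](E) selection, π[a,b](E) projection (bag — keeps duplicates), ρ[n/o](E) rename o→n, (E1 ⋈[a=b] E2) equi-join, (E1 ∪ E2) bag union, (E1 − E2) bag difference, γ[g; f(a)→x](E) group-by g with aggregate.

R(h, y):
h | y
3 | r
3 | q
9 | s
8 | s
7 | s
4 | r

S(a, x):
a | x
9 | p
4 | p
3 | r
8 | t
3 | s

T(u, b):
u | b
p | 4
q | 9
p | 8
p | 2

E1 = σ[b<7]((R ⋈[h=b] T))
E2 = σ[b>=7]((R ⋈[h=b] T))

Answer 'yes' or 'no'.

E1 subexpression sizes:
  R → 6
  T → 4
  (R ⋈[h=b] T) → 3
  σ[b<7]((R ⋈[h=b] T)) → 1
E2 subexpression sizes:
  R → 6
  T → 4
  (R ⋈[h=b] T) → 3
  σ[b>=7]((R ⋈[h=b] T)) → 2

E1 result:
h | y | u | b
4 | r | p | 4
E2 result:
h | y | u | b
8 | s | p | 8
9 | s | q | 9
Witness: (9, 's', 'q', 9) appears 0× in E1 but 1× in E2.

no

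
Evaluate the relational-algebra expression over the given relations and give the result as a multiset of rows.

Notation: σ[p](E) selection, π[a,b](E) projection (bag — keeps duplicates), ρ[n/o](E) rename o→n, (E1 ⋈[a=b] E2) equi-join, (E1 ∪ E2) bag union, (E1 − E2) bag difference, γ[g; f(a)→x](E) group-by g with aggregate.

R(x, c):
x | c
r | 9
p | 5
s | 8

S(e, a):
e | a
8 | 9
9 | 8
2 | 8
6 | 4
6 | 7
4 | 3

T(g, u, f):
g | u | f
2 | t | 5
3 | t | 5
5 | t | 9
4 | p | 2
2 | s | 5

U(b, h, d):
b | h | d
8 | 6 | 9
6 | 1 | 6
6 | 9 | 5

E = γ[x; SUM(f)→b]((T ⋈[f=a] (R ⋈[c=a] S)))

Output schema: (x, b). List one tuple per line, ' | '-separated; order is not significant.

Row counts bottom-up:
  T → 5
  R → 3
  S → 6
  (R ⋈[c=a] S) → 3
  (T ⋈[f=a] (R ⋈[c=a] S)) → 1
  γ[x; SUM(f)→b]((T ⋈[f=a] (R ⋈[c=a] S))) → 1

== RESULT ==
x | b
r | 9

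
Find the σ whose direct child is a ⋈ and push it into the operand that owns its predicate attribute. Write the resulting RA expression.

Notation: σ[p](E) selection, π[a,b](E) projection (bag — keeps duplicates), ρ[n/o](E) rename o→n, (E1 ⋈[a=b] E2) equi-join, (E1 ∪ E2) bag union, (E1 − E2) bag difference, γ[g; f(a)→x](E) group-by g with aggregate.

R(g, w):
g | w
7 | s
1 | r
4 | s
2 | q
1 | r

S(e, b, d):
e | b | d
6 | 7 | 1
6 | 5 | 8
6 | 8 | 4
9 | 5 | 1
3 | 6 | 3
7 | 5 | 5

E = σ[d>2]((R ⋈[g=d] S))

σ filters on d, owned by the right side.
E' = (R ⋈[g=d] σ[d>2](S))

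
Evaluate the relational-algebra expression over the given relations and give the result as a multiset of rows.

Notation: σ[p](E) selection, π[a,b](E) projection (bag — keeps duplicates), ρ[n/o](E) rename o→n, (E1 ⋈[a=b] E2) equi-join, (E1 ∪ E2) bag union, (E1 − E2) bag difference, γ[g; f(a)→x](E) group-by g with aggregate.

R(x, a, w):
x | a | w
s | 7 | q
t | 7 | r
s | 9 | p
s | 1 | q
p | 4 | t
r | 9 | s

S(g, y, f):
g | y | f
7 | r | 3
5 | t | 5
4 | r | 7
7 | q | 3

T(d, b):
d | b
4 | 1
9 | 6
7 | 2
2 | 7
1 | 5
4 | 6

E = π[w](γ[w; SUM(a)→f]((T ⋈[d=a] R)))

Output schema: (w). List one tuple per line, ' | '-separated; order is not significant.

Stepwise |·|:
  T → 6
  R → 6
  (T ⋈[d=a] R) → 7
  γ[w; SUM(a)→f]((T ⋈[d=a] R)) → 5
  π[w](γ[w; SUM(a)→f]((T ⋈[d=a] R))) → 5

== RESULT ==
w
p
q
r
s
t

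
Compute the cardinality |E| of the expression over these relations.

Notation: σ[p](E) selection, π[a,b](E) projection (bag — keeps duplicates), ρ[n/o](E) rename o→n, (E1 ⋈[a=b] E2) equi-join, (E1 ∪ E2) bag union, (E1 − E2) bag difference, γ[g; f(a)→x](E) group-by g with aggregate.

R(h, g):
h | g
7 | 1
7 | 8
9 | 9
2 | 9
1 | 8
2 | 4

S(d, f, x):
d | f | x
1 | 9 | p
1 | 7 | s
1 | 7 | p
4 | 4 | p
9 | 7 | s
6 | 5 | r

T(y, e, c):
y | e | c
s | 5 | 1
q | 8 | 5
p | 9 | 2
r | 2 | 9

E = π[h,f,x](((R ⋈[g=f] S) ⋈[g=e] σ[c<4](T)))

Stepwise |·|:
  R → 6
  S → 6
  (R ⋈[g=f] S) → 3
  T → 4
  σ[c<4](T) → 2
  ((R ⋈[g=f] S) ⋈[g=e] σ[c<4](T)) → 2
  π[h,f,x](((R ⋈[g=f] S) ⋈[g=e] σ[c<4](T))) → 2

|E| = 2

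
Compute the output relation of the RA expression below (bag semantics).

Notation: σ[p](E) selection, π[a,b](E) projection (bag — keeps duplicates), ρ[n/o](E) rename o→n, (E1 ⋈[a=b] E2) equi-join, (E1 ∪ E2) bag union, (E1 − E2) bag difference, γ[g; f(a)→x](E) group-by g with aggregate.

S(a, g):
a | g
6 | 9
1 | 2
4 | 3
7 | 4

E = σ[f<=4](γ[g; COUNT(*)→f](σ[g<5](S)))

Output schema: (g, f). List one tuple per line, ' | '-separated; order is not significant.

Row counts bottom-up:
  S → 4
  σ[g<5](S) → 3
  γ[g; COUNT(*)→f](σ[g<5](S)) → 3
  σ[f<=4](γ[g; COUNT(*)→f](σ[g<5](S))) → 3

== RESULT ==
g | f
2 | 1
3 | 1
4 | 1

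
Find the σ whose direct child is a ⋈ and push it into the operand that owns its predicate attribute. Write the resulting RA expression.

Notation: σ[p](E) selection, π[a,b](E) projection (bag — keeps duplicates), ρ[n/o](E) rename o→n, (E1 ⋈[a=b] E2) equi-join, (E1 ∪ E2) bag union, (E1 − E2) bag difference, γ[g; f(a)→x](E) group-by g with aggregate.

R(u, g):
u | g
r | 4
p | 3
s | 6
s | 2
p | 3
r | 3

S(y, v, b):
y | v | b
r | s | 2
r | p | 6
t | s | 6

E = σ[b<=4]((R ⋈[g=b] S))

σ filters on b, owned by the right side.
E' = (R ⋈[g=b] σ[b<=4](S))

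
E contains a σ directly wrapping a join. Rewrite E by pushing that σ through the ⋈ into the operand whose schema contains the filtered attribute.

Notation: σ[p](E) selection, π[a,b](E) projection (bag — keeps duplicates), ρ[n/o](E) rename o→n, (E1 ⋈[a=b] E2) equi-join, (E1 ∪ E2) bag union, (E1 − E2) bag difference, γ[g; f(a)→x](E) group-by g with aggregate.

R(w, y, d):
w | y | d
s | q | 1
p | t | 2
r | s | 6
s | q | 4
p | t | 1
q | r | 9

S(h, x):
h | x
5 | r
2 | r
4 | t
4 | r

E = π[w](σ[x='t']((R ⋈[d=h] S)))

σ filters on x, owned by the right side.
E' = π[w]((R ⋈[d=h] σ[x='t'](S)))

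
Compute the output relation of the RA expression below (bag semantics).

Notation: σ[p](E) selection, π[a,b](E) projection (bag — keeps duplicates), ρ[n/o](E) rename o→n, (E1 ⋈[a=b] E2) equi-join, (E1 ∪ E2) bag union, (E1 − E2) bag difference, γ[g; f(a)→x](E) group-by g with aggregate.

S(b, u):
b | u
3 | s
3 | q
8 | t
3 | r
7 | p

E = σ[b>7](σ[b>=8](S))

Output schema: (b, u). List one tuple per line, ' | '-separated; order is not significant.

Subexpression sizes:
  S → 5
  σ[b>=8](S) → 1
  σ[b>7](σ[b>=8](S)) → 1

== RESULT ==
b | u
8 | t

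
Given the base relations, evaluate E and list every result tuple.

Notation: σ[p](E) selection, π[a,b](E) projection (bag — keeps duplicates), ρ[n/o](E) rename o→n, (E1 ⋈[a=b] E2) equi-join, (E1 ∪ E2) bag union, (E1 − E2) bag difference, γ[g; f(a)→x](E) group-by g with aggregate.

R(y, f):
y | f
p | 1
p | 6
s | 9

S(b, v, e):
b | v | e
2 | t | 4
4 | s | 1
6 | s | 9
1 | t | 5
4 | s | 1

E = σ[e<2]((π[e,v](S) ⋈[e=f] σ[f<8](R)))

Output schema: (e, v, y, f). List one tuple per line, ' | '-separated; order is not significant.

Per-node cardinality:
  S → 5
  π[e,v](S) → 5
  R → 3
  σ[f<8](R) → 2
  (π[e,v](S) ⋈[e=f] σ[f<8](R)) → 2
  σ[e<2]((π[e,v](S) ⋈[e=f] σ[f<8](R))) → 2

== RESULT ==
e | v | y | f
1 | s | p | 1
1 | s | p | 1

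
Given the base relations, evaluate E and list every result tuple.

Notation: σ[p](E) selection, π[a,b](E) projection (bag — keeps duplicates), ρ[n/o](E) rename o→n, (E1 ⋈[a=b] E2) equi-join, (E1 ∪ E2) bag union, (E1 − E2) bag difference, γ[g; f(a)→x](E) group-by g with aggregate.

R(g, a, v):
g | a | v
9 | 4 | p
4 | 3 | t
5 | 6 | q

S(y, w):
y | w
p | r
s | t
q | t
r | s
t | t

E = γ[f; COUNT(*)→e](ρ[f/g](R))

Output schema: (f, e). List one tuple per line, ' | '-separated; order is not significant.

Subexpression sizes:
  R → 3
  ρ[f/g](R) → 3
  γ[f; COUNT(*)→e](ρ[f/g](R)) → 3

== RESULT ==
f | e
4 | 1
5 | 1
9 | 1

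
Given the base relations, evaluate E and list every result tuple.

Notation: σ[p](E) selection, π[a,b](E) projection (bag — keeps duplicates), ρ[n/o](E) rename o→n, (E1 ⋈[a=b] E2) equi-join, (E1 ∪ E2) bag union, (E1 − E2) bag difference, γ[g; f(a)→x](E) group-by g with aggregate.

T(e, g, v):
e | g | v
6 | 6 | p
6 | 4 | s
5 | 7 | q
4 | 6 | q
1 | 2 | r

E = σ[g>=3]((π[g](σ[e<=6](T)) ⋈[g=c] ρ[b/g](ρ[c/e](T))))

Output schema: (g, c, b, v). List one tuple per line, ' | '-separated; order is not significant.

Per-node cardinality:
  T → 5
  σ[e<=6](T) → 5
  π[g](σ[e<=6](T)) → 5
  T → 5
  ρ[c/e](T) → 5
  ρ[b/g](ρ[c/e](T)) → 5
  (π[g](σ[e<=6](T)) ⋈[g=c] ρ[b/g](ρ[c/e](T))) → 5
  σ[g>=3]((π[g](σ[e<=6](T)) ⋈[g=c] ρ[b/g](ρ[c/e](T)))) → 5

== RESULT ==
g | c | b | v
4 | 4 | 6 | q
6 | 6 | 4 | s
6 | 6 | 4 | s
6 | 6 | 6 | p
6 | 6 | 6 | p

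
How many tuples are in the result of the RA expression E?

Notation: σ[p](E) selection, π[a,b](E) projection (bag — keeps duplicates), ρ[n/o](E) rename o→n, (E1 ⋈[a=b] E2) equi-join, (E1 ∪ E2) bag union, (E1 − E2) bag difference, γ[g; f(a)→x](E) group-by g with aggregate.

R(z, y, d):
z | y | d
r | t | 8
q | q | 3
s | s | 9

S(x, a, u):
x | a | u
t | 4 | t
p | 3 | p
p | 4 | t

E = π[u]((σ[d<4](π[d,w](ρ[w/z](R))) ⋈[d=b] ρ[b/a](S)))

Row counts bottom-up:
  R → 3
  ρ[w/z](R) → 3
  π[d,w](ρ[w/z](R)) → 3
  σ[d<4](π[d,w](ρ[w/z](R))) → 1
  S → 3
  ρ[b/a](S) → 3
  (σ[d<4](π[d,w](ρ[w/z](R))) ⋈[d=b] ρ[b/a](S)) → 1
  π[u]((σ[d<4](π[d,w](ρ[w/z](R))) ⋈[d=b] ρ[b/a](S))) → 1

|E| = 1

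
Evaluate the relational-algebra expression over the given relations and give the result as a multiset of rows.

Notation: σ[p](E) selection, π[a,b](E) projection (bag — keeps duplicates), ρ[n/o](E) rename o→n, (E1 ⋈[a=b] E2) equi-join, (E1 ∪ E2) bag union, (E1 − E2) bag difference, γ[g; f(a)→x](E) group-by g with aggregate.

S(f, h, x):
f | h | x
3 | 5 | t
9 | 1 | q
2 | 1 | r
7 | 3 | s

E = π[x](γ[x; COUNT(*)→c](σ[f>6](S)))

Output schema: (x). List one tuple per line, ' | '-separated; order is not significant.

Per-node cardinality:
  S → 4
  σ[f>6](S) → 2
  γ[x; COUNT(*)→c](σ[f>6](S)) → 2
  π[x](γ[x; COUNT(*)→c](σ[f>6](S))) → 2

== RESULT ==
x
q
s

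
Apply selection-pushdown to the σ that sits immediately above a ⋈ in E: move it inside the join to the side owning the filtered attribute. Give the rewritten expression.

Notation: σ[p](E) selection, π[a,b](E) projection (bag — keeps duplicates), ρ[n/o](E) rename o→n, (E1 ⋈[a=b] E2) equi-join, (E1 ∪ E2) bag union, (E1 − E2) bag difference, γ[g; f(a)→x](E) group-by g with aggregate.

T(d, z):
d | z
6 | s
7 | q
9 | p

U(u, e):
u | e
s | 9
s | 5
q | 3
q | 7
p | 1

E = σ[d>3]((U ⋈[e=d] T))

σ filters on d, owned by the right side.
E' = (U ⋈[e=d] σ[d>3](T))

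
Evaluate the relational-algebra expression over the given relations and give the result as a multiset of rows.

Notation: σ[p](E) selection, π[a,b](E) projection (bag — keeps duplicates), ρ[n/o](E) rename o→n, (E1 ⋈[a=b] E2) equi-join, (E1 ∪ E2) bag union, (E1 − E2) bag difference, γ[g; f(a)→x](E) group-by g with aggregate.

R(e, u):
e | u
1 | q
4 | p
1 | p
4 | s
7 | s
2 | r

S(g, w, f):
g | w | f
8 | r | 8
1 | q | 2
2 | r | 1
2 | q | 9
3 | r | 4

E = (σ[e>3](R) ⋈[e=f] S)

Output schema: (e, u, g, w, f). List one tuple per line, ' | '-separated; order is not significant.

Row counts bottom-up:
  R → 6
  σ[e>3](R) → 3
  S → 5
  (σ[e>3](R) ⋈[e=f] S) → 2

== RESULT ==
e | u | g | w | f
4 | p | 3 | r | 4
4 | s | 3 | r | 4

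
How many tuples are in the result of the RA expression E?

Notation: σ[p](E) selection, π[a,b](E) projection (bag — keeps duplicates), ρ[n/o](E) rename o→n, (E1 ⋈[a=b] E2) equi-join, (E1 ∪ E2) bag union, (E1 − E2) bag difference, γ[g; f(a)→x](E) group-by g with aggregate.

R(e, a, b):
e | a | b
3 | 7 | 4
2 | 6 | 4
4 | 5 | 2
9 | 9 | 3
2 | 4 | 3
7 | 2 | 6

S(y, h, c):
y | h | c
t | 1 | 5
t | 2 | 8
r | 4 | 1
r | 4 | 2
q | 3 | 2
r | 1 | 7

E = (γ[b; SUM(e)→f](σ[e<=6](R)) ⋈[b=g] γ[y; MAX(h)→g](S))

Per-node cardinality:
  R → 6
  σ[e<=6](R) → 4
  γ[b; SUM(e)→f](σ[e<=6](R)) → 3
  S → 6
  γ[y; MAX(h)→g](S) → 3
  (γ[b; SUM(e)→f](σ[e<=6](R)) ⋈[b=g] γ[y; MAX(h)→g](S)) → 3

|E| = 3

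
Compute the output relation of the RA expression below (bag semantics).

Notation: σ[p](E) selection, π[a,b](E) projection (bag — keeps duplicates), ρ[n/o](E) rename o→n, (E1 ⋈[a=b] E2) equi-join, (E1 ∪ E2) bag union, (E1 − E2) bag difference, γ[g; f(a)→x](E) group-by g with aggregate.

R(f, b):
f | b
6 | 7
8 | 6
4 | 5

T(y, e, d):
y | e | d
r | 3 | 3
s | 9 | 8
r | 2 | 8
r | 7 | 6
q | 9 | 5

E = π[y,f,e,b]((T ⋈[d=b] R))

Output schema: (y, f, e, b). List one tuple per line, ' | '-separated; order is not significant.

Per-node cardinality:
  T → 5
  R → 3
  (T ⋈[d=b] R) → 2
  π[y,f,e,b]((T ⋈[d=b] R)) → 2

== RESULT ==
y | f | e | b
q | 4 | 9 | 5
r | 8 | 7 | 6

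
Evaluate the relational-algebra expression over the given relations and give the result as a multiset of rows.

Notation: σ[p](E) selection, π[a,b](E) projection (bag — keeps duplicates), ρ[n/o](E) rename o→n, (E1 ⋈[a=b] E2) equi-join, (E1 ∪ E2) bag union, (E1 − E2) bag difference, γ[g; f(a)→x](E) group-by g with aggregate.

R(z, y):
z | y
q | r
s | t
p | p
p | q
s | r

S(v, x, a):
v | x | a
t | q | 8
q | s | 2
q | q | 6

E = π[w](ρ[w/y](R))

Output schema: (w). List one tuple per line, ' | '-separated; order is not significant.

Stepwise |·|:
  R → 5
  ρ[w/y](R) → 5
  π[w](ρ[w/y](R)) → 5

== RESULT ==
w
p
q
r
r
t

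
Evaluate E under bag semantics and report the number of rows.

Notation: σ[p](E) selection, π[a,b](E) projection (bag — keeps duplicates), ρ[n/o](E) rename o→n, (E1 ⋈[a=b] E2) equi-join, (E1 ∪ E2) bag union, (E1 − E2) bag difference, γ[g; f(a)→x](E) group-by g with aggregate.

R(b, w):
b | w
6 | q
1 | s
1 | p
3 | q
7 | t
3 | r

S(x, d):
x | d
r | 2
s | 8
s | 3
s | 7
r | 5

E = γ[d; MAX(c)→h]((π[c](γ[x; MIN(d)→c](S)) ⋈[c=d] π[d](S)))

Per-node cardinality:
  S → 5
  γ[x; MIN(d)→c](S) → 2
  π[c](γ[x; MIN(d)→c](S)) → 2
  S → 5
  π[d](S) → 5
  (π[c](γ[x; MIN(d)→c](S)) ⋈[c=d] π[d](S)) → 2
  γ[d; MAX(c)→h]((π[c](γ[x; MIN(d)→c](S)) ⋈[c=d] π[d](S))) → 2

|E| = 2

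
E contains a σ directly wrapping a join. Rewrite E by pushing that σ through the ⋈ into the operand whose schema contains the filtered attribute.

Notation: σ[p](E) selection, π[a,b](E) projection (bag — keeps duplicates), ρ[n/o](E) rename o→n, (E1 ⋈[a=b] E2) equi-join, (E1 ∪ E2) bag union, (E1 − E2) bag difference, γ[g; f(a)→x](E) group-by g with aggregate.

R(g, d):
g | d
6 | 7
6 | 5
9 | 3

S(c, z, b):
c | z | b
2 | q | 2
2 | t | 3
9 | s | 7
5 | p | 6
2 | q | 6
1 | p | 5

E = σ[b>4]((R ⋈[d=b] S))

σ filters on b, owned by the right side.
E' = (R ⋈[d=b] σ[b>4](S))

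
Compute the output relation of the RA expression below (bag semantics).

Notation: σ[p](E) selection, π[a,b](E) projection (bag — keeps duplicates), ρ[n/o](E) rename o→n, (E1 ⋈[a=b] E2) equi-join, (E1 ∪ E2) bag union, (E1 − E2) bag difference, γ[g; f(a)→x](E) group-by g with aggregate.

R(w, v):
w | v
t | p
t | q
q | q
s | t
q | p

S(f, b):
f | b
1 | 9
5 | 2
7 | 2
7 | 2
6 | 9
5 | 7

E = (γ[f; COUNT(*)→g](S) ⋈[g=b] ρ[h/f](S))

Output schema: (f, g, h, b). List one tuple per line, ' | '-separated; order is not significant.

Per-node cardinality:
  S → 6
  γ[f; COUNT(*)→g](S) → 4
  S → 6
  ρ[h/f](S) → 6
  (γ[f; COUNT(*)→g](S) ⋈[g=b] ρ[h/f](S)) → 6

== RESULT ==
f | g | h | b
5 | 2 | 5 | 2
5 | 2 | 7 | 2
5 | 2 | 7 | 2
7 | 2 | 5 | 2
7 | 2 | 7 | 2
7 | 2 | 7 | 2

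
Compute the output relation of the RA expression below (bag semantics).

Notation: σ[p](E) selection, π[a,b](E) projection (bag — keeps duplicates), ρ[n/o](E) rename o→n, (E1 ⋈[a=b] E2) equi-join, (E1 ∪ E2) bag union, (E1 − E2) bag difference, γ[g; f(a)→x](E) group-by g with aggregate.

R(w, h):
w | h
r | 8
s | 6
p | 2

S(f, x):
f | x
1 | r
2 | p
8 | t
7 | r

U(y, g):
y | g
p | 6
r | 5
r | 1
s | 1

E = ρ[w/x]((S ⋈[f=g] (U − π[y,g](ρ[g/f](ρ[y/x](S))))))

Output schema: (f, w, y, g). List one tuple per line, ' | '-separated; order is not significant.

Row counts bottom-up:
  S → 4
  U → 4
  S → 4
  ρ[y/x](S) → 4
  ρ[g/f](ρ[y/x](S)) → 4
  π[y,g](ρ[g/f](ρ[y/x](S))) → 4
  (U − π[y,g](ρ[g/f](ρ[y/x](S)))) → 3
  (S ⋈[f=g] (U − π[y,g](ρ[g/f](ρ[y/x](S))))) → 1
  ρ[w/x]((S ⋈[f=g] (U − π[y,g](ρ[g/f](ρ[y/x](S)))))) → 1

== RESULT ==
f | w | y | g
1 | r | s | 1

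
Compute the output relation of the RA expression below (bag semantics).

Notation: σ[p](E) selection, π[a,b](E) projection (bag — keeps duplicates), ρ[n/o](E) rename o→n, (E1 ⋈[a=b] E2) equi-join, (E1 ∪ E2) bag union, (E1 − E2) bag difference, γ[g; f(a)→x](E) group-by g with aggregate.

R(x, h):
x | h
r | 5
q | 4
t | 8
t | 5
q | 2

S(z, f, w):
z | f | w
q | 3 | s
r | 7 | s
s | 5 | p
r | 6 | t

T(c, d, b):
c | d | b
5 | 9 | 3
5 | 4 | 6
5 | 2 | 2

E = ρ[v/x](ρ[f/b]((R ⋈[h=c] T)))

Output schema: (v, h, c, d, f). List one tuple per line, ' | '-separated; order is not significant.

Per-node cardinality:
  R → 5
  T → 3
  (R ⋈[h=c] T) → 6
  ρ[f/b]((R ⋈[h=c] T)) → 6
  ρ[v/x](ρ[f/b]((R ⋈[h=c] T))) → 6

== RESULT ==
v | h | c | d | f
r | 5 | 5 | 2 | 2
r | 5 | 5 | 4 | 6
r | 5 | 5 | 9 | 3
t | 5 | 5 | 2 | 2
t | 5 | 5 | 4 | 6
t | 5 | 5 | 9 | 3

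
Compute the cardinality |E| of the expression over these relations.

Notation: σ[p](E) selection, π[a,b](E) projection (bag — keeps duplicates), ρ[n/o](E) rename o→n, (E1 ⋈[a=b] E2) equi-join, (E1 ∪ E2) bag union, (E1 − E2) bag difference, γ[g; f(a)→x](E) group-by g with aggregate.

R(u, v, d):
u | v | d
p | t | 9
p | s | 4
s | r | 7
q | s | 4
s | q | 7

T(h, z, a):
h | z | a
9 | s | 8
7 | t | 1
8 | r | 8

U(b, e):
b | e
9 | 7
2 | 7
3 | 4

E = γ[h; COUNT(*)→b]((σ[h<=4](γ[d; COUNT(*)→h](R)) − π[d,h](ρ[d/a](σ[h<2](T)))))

Stepwise |·|:
  R → 5
  γ[d; COUNT(*)→h](R) → 3
  σ[h<=4](γ[d; COUNT(*)→h](R)) → 3
  T → 3
  σ[h<2](T) → 0
  ρ[d/a](σ[h<2](T)) → 0
  π[d,h](ρ[d/a](σ[h<2](T))) → 0
  (σ[h<=4](γ[d; COUNT(*)→h](R)) − π[d,h](ρ[d/a](σ[h<2](T)))) → 3
  γ[h; COUNT(*)→b]((σ[h<=4](γ[d; COUNT(*)→h](R)) − π[d,h](ρ[d/a](σ[h<2](T))))) → 2

|E| = 2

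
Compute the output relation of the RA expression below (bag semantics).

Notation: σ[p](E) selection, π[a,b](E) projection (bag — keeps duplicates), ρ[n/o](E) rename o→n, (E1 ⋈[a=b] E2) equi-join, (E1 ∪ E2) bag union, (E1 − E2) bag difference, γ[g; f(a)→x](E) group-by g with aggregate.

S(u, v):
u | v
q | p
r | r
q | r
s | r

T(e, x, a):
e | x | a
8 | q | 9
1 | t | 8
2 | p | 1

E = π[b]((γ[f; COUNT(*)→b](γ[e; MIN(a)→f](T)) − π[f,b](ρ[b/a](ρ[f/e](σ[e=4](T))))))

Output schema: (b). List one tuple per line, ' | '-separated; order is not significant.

Row counts bottom-up:
  T → 3
  γ[e; MIN(a)→f](T) → 3
  γ[f; COUNT(*)→b](γ[e; MIN(a)→f](T)) → 3
  T → 3
  σ[e=4](T) → 0
  ρ[f/e](σ[e=4](T)) → 0
  ρ[b/a](ρ[f/e](σ[e=4](T))) → 0
  π[f,b](ρ[b/a](ρ[f/e](σ[e=4](T)))) → 0
  (γ[f; COUNT(*)→b](γ[e; MIN(a)→f](T)) − π[f,b](ρ[b/a](ρ[f/e](σ[e=4](T))))) → 3
  π[b]((γ[f; COUNT(*)→b](γ[e; MIN(a)→f](T)) − π[f,b](ρ[b/a](ρ[f/e](σ[e=4](T)))))) → 3

== RESULT ==
b
1
1
1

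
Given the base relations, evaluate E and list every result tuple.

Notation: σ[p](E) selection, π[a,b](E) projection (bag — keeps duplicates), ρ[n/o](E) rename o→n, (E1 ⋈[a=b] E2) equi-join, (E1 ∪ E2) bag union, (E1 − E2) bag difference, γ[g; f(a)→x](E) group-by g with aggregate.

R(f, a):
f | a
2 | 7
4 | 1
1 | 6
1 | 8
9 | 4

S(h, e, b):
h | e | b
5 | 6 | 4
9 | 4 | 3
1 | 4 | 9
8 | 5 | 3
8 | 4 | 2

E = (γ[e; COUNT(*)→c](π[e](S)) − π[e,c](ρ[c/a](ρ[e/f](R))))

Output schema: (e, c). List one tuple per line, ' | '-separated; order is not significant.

Stepwise |·|:
  S → 5
  π[e](S) → 5
  γ[e; COUNT(*)→c](π[e](S)) → 3
  R → 5
  ρ[e/f](R) → 5
  ρ[c/a](ρ[e/f](R)) → 5
  π[e,c](ρ[c/a](ρ[e/f](R))) → 5
  (γ[e; COUNT(*)→c](π[e](S)) − π[e,c](ρ[c/a](ρ[e/f](R)))) → 3

== RESULT ==
e | c
4 | 3
5 | 1
6 | 1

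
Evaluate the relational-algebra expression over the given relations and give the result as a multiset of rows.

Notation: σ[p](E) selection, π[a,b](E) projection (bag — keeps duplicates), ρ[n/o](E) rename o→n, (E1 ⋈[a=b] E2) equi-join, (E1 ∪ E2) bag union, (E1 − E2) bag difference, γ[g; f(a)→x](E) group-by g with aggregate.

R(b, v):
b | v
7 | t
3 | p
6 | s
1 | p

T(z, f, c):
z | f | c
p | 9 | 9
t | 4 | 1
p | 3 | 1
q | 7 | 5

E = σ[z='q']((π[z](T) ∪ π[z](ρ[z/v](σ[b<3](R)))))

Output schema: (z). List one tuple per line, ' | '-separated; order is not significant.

Subexpression sizes:
  T → 4
  π[z](T) → 4
  R → 4
  σ[b<3](R) → 1
  ρ[z/v](σ[b<3](R)) → 1
  π[z](ρ[z/v](σ[b<3](R))) → 1
  (π[z](T) ∪ π[z](ρ[z/v](σ[b<3](R)))) → 5
  σ[z='q']((π[z](T) ∪ π[z](ρ[z/v](σ[b<3](R))))) → 1

== RESULT ==
z
q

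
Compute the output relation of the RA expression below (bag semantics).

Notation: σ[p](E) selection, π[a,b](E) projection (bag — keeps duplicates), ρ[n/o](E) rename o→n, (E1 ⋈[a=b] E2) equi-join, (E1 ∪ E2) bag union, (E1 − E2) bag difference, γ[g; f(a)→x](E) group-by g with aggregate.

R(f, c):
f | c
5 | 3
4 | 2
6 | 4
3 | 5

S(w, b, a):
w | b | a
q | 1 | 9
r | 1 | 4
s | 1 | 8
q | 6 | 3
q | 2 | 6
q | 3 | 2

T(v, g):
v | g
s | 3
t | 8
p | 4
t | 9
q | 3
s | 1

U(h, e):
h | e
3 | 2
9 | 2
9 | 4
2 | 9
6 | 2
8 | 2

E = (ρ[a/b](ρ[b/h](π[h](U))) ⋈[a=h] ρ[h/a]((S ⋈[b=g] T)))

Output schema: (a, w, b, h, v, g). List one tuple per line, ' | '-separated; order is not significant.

Row counts bottom-up:
  U → 6
  π[h](U) → 6
  ρ[b/h](π[h](U)) → 6
  ρ[a/b](ρ[b/h](π[h](U))) → 6
  S → 6
  T → 6
  (S ⋈[b=g] T) → 5
  ρ[h/a]((S ⋈[b=g] T)) → 5
  (ρ[a/b](ρ[b/h](π[h](U))) ⋈[a=h] ρ[h/a]((S ⋈[b=g] T))) → 5

== RESULT ==
a | w | b | h | v | g
2 | q | 3 | 2 | q | 3
2 | q | 3 | 2 | s | 3
8 | s | 1 | 8 | s | 1
9 | q | 1 | 9 | s | 1
9 | q | 1 | 9 | s | 1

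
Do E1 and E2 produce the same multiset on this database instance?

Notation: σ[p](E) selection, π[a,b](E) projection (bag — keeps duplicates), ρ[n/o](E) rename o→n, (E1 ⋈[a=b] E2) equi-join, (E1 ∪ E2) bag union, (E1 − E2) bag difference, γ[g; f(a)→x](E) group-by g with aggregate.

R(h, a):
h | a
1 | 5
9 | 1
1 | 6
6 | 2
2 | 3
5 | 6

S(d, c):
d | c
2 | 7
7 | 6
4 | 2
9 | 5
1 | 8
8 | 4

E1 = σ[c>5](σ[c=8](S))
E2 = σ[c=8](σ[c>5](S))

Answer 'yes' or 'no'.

E1 per-node cardinality:
  S → 6
  σ[c=8](S) → 1
  σ[c>5](σ[c=8](S)) → 1
E2 per-node cardinality:
  S → 6
  σ[c>5](S) → 3
  σ[c=8](σ[c>5](S)) → 1

E1 and E2 produce the same multiset:
d | c
1 | 8

yes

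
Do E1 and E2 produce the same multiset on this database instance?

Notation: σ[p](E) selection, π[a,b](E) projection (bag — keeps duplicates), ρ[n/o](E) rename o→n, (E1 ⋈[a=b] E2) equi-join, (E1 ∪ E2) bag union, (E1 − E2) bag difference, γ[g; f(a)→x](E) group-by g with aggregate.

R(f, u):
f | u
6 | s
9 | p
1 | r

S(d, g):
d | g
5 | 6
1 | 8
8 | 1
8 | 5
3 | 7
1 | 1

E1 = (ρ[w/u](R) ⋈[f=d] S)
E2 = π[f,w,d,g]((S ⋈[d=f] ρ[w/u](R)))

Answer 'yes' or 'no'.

E1 per-node cardinality:
  R → 3
  ρ[w/u](R) → 3
  S → 6
  (ρ[w/u](R) ⋈[f=d] S) → 2
E2 per-node cardinality:
  S → 6
  R → 3
  ρ[w/u](R) → 3
  (S ⋈[d=f] ρ[w/u](R)) → 2
  π[f,w,d,g]((S ⋈[d=f] ρ[w/u](R))) → 2

E1 and E2 produce the same multiset:
f | w | d | g
1 | r | 1 | 1
1 | r | 1 | 8

yes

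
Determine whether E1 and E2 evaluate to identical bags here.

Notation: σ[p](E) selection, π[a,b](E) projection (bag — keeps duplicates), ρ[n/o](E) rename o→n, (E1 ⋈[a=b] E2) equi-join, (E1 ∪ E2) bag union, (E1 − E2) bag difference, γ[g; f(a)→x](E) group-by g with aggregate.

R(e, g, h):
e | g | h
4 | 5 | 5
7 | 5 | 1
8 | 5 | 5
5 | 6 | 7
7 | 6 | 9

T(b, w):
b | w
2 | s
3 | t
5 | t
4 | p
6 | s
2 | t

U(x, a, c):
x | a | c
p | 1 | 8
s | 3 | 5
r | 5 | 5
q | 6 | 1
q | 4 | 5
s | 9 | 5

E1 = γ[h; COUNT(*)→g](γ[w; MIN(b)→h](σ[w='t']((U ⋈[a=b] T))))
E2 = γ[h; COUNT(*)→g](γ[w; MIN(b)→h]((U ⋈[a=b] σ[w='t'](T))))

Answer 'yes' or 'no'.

E1 subexpression sizes:
  U → 6
  T → 6
  (U ⋈[a=b] T) → 4
  σ[w='t']((U ⋈[a=b] T)) → 2
  γ[w; MIN(b)→h](σ[w='t']((U ⋈[a=b] T))) → 1
  γ[h; COUNT(*)→g](γ[w; MIN(b)→h](σ[w='t']((U ⋈[a=b] T)))) → 1
E2 subexpression sizes:
  U → 6
  T → 6
  σ[w='t'](T) → 3
  (U ⋈[a=b] σ[w='t'](T)) → 2
  γ[w; MIN(b)→h]((U ⋈[a=b] σ[w='t'](T))) → 1
  γ[h; COUNT(*)→g](γ[w; MIN(b)→h]((U ⋈[a=b] σ[w='t'](T)))) → 1

E1 and E2 produce the same multiset:
h | g
3 | 1

yes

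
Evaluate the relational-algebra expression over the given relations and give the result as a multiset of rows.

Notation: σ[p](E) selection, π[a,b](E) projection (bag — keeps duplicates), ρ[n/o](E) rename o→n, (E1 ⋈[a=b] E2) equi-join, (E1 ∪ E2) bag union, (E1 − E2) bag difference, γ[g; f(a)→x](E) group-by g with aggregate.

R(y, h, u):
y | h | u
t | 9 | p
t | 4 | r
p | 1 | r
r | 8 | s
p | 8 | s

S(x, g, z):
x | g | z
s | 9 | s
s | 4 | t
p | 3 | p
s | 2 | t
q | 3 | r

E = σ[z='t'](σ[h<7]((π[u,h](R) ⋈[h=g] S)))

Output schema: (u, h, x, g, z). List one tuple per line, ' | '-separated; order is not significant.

Row counts bottom-up:
  R → 5
  π[u,h](R) → 5
  S → 5
  (π[u,h](R) ⋈[h=g] S) → 2
  σ[h<7]((π[u,h](R) ⋈[h=g] S)) → 1
  σ[z='t'](σ[h<7]((π[u,h](R) ⋈[h=g] S))) → 1

== RESULT ==
u | h | x | g | z
r | 4 | s | 4 | t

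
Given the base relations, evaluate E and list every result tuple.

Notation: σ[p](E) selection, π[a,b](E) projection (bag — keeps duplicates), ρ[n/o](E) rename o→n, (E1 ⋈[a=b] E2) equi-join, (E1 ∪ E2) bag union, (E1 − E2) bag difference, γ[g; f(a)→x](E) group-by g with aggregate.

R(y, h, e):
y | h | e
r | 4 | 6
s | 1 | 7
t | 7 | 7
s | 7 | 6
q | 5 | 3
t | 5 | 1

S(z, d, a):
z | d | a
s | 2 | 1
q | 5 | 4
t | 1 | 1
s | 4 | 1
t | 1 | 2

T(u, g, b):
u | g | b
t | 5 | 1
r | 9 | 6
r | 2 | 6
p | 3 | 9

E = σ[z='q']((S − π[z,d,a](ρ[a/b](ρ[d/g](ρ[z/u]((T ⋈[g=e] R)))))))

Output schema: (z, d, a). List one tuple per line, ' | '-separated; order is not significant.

Stepwise |·|:
  S → 5
  T → 4
  R → 6
  (T ⋈[g=e] R) → 1
  ρ[z/u]((T ⋈[g=e] R)) → 1
  ρ[d/g](ρ[z/u]((T ⋈[g=e] R))) → 1
  ρ[a/b](ρ[d/g](ρ[z/u]((T ⋈[g=e] R)))) → 1
  π[z,d,a](ρ[a/b](ρ[d/g](ρ[z/u]((T ⋈[g=e] R))))) → 1
  (S − π[z,d,a](ρ[a/b](ρ[d/g](ρ[z/u]((T ⋈[g=e] R)))))) → 5
  σ[z='q']((S − π[z,d,a](ρ[a/b](ρ[d/g](ρ[z/u]((T ⋈[g=e] R))))))) → 1

== RESULT ==
z | d | a
q | 5 | 4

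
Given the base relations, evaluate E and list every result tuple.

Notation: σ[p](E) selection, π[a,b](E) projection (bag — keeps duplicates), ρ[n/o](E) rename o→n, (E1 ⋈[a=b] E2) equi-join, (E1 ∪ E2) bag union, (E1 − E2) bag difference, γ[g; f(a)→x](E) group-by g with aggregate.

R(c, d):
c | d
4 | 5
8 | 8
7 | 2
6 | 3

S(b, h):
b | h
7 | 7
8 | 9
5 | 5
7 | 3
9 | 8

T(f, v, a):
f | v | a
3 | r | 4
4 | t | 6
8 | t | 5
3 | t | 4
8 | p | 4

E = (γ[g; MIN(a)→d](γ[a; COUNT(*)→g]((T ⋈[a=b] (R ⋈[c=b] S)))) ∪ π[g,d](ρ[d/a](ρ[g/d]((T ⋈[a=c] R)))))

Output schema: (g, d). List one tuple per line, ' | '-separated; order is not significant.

Per-node cardinality:
  T → 5
  R → 4
  S → 5
  (R ⋈[c=b] S) → 3
  (T ⋈[a=b] (R ⋈[c=b] S)) → 0
  γ[a; COUNT(*)→g]((T ⋈[a=b] (R ⋈[c=b] S))) → 0
  γ[g; MIN(a)→d](γ[a; COUNT(*)→g]((T ⋈[a=b] (R ⋈[c=b] S)))) → 0
  T → 5
  R → 4
  (T ⋈[a=c] R) → 4
  ρ[g/d]((T ⋈[a=c] R)) → 4
  ρ[d/a](ρ[g/d]((T ⋈[a=c] R))) → 4
  π[g,d](ρ[d/a](ρ[g/d]((T ⋈[a=c] R)))) → 4
  (γ[g; MIN(a)→d](γ[a; COUNT(*)→g]((T ⋈[a=b] (R ⋈[c=b] S)))) ∪ π[g,d](ρ[d/a](ρ[g/d]((T ⋈[a=c] R))))) → 4

== RESULT ==
g | d
3 | 6
5 | 4
5 | 4
5 | 4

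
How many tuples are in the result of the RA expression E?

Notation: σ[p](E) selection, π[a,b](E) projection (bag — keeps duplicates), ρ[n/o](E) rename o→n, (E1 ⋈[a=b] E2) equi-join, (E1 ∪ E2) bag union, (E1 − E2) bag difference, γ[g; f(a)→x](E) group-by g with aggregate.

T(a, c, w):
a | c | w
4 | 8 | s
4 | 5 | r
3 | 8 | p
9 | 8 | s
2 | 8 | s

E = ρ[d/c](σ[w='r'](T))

Row counts bottom-up:
  T → 5
  σ[w='r'](T) → 1
  ρ[d/c](σ[w='r'](T)) → 1

|E| = 1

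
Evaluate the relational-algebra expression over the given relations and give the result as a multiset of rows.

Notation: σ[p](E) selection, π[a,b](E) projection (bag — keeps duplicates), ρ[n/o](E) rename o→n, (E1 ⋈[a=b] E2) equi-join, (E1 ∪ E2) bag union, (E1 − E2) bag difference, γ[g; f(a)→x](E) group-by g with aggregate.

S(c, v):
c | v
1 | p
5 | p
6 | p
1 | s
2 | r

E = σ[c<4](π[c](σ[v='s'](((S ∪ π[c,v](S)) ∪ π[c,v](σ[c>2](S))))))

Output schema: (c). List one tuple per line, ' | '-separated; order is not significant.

Row counts bottom-up:
  S → 5
  S → 5
  π[c,v](S) → 5
  (S ∪ π[c,v](S)) → 10
  S → 5
  σ[c>2](S) → 2
  π[c,v](σ[c>2](S)) → 2
  ((S ∪ π[c,v](S)) ∪ π[c,v](σ[c>2](S))) → 12
  σ[v='s'](((S ∪ π[c,v](S)) ∪ π[c,v](σ[c>2](S)))) → 2
  π[c](σ[v='s'](((S ∪ π[c,v](S)) ∪ π[c,v](σ[c>2](S))))) → 2
  σ[c<4](π[c](σ[v='s'](((S ∪ π[c,v](S)) ∪ π[c,v](σ[c>2](S)))))) → 2

== RESULT ==
c
1
1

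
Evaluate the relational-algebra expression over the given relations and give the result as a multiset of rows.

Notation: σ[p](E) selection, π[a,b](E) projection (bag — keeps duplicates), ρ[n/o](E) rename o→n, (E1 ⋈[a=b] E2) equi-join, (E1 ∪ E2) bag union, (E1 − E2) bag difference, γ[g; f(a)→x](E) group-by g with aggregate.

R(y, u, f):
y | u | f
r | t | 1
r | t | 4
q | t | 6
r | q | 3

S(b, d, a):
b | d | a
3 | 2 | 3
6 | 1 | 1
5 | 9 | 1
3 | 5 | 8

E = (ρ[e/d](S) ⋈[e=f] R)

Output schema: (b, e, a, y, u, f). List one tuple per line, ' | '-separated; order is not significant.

Row counts bottom-up:
  S → 4
  ρ[e/d](S) → 4
  R → 4
  (ρ[e/d](S) ⋈[e=f] R) → 1

== RESULT ==
b | e | a | y | u | f
6 | 1 | 1 | r | t | 1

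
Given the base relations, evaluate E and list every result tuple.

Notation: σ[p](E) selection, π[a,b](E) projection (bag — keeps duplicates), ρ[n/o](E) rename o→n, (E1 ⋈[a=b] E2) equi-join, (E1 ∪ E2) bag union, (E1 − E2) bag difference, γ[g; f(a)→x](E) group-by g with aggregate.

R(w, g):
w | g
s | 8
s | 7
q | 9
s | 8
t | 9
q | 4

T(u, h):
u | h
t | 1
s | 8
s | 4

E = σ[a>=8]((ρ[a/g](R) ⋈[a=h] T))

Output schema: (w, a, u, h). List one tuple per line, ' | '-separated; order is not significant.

Subexpression sizes:
  R → 6
  ρ[a/g](R) → 6
  T → 3
  (ρ[a/g](R) ⋈[a=h] T) → 3
  σ[a>=8]((ρ[a/g](R) ⋈[a=h] T)) → 2

== RESULT ==
w | a | u | h
s | 8 | s | 8
s | 8 | s | 8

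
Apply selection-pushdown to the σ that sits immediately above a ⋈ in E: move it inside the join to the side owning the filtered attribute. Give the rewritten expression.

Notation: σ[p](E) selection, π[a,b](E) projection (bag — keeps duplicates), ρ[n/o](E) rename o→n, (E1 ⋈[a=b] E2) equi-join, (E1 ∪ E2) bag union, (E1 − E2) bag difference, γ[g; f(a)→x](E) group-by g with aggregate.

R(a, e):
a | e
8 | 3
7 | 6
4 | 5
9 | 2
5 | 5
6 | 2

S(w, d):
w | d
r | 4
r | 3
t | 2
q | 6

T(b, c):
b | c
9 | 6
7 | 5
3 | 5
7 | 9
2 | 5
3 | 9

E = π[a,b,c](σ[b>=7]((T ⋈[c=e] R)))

σ filters on b, owned by the left side.
E' = π[a,b,c]((σ[b>=7](T) ⋈[c=e] R))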